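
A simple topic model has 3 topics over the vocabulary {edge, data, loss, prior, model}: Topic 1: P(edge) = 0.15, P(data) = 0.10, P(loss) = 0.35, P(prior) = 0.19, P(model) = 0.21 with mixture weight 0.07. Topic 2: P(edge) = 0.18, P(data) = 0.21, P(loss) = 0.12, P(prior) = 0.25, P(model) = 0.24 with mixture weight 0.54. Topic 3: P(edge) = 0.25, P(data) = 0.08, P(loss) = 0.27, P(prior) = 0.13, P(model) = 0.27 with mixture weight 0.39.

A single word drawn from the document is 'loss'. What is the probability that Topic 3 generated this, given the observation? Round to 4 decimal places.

0.5411

The responsibility of component k is π_k f_k(x) divided by Σ_j π_j f_j(x).
Component likelihoods at x = 'loss':
  p_1 = 0.35
  p_2 = 0.12
  p_3 = 0.27
Weight by the priors:
  π_1·p_1 = 0.07 × 0.35 = 0.0245
  π_2·p_2 = 0.54 × 0.12 = 0.0648
  π_3·p_3 = 0.39 × 0.27 = 0.1053
Normaliser: 0.0245 + 0.0648 + 0.1053 = 0.1946
So the posterior for Topic 3 is 0.1053 / 0.1946 ≈ 0.5411.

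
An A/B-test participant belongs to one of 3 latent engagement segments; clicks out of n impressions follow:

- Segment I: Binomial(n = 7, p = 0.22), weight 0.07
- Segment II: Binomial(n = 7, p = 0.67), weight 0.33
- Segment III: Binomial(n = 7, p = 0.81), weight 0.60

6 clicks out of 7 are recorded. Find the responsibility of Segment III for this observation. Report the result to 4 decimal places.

Apply Bayes' rule: the posterior for each component is proportional to its prior times its likelihood at x.
Evaluate each component's likelihood at the observed value:
  L_I = C(7,6)·0.22^6·0.78^1 = 7·0.00011338·0.78 = 0.000619054
  L_II = C(7,6)·0.67^6·0.33^1 = 7·0.0904584·0.33 = 0.208959
  L_III = C(7,6)·0.81^6·0.19^1 = 7·0.28243·0.19 = 0.375631
Weight by the priors:
  P(Z=I)·L_I = 0.07 × 0.000619054 = 4.33338e-05
  P(Z=II)·L_II = 0.33 × 0.208959 = 0.0689564
  P(Z=III)·L_III = 0.60 × 0.375631 = 0.225379
Sum: 4.33338e-05 + 0.0689564 + 0.225379 = 0.294379
Responsibility of Segment III: 0.225379 / 0.294379 ≈ 0.7656

0.7656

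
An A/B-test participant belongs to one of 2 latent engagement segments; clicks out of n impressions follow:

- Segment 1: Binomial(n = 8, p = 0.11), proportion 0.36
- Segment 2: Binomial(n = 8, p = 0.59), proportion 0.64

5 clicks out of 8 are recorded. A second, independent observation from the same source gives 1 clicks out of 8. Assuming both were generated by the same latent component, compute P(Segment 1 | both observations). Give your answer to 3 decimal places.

P(component k | x) = π_k·f_k(x) / marginal(x), where marginal(x) = Σ_j π_j·f_j(x).
Since both observations come from the same component, the likelihood for component k is f_k(x₁)·f_k(x₂).
  p_1 = [C(8,5)·0.11^5·0.89^3 = 56·1.61051e-05·0.704969 = 0.000635801] × [0.389236] = 0.000247477
  p_2 = [C(8,5)·0.59^5·0.41^3 = 56·0.0714924·0.068921 = 0.27593] × [0.0091924] = 0.00253646
Multiply by the mixture weights:
  π_1·p_1 = 0.36 × 0.000247477 = 8.90916e-05
  π_2·p_2 = 0.64 × 0.00253646 = 0.00162334
Marginal: 8.90916e-05 + 0.00162334 = 0.00171243
So the posterior for Segment 1 is 8.90916e-05 / 0.00171243 ≈ 0.052.

0.052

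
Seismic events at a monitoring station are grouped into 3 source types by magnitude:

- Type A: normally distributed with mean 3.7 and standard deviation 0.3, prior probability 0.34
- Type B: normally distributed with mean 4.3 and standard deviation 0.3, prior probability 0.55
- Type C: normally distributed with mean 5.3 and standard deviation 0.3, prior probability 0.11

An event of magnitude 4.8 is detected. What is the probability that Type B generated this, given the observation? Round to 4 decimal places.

By Bayes' theorem, P(k | x) = P(Z=k) f_k(x) / Σ_j P(Z=j) f_j(x).
Normal densities:
  L_A = 0.0016009
  L_B = 0.33159
  L_C = 0.33159
Multiply by the mixture weights:
  P(Z=A)·L_A = 0.34 × 0.0016009 = 0.000544307
  P(Z=B)·L_B = 0.55 × 0.33159 = 0.182375
  P(Z=C)·L_C = 0.11 × 0.33159 = 0.036475
Denominator: 0.000544307 + 0.182375 + 0.036475 = 0.219394
P(Type B | data) = 0.182375 / 0.219394 ≈ 0.8313

0.8313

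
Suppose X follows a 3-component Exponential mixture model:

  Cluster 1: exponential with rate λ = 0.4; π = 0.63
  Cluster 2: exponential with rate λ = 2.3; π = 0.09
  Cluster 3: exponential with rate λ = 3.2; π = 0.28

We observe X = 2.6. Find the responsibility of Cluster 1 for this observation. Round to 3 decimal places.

0.992

Apply Bayes' rule: the posterior for each component is proportional to its prior times its likelihood at x.
Exponential densities:
  L_1 = 0.4·e^(−0.4·2.6) = 0.4·e^(−1.0400) = 0.141382
  L_2 = 2.3·e^(−2.3·2.6) = 2.3·e^(−5.9800) = 0.0058163
  L_3 = 3.2·e^(−3.2·2.6) = 3.2·e^(−8.3200) = 0.000779507
Prior × likelihood for each component:
  π_1·L_1 = 0.63 × 0.141382 = 0.0890706
  π_2·L_2 = 0.09 × 0.0058163 = 0.000523467
  π_3·L_3 = 0.28 × 0.000779507 = 0.000218262
Evidence: 0.0890706 + 0.000523467 + 0.000218262 = 0.0898123
So the posterior for Cluster 1 is 0.0890706 / 0.0898123 ≈ 0.992.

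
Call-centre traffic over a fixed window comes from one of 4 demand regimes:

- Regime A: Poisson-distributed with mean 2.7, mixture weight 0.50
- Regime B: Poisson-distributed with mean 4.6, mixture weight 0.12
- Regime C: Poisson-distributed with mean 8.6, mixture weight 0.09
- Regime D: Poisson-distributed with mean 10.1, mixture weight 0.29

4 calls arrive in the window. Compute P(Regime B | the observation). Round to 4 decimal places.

0.2126

Apply Bayes' rule: the posterior for each component is proportional to its prior times its likelihood at x.
Evaluate each component's likelihood at the observed value:
  f_A = e^(−2.7)·2.7^4/4! = 0.148816
  f_B = e^(−4.6)·4.6^4/4! = 0.187528
  f_C = e^(−8.6)·8.6^4/4! = 0.0419614
  f_D = e^(−10.1)·10.1^4/4! = 0.0178115
Unnormalised posteriors:
  π_A·f_A = 0.50 × 0.148816 = 0.0744078
  π_B·f_B = 0.12 × 0.187528 = 0.0225033
  π_C·f_C = 0.09 × 0.0419614 = 0.00377653
  π_D·f_D = 0.29 × 0.0178115 = 0.00516533
Evidence: 0.0744078 + 0.0225033 + 0.00377653 + 0.00516533 = 0.105853
P(Regime B | x) ≈ 0.2126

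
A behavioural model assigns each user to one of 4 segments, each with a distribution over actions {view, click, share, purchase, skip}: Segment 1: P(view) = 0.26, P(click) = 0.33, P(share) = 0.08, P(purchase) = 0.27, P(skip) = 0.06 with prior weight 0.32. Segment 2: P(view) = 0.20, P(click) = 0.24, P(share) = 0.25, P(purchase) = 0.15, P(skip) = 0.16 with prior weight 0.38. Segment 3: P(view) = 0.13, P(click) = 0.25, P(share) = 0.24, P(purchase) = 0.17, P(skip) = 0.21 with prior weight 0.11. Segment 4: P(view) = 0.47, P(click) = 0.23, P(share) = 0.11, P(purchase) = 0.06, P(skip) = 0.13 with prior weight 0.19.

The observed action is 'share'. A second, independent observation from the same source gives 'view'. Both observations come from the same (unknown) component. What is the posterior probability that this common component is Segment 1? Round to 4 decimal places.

0.1711

The responsibility of component k is w_k f_k(x) divided by Σ_j w_j f_j(x).
Since both observations come from the same component, the likelihood for component k is f_k(x₁)·f_k(x₂).
  f_1 = [P(share | comp) = 0.08] × [0.26] = 0.0208
  f_2 = [P(share | comp) = 0.25] × [0.2] = 0.05
  f_3 = [P(share | comp) = 0.24] × [0.13] = 0.0312
  f_4 = [P(share | comp) = 0.11] × [0.47] = 0.0517
Unnormalised posteriors:
  w_1·f_1 = 0.32 × 0.0208 = 0.006656
  w_2·f_2 = 0.38 × 0.05 = 0.019
  w_3·f_3 = 0.11 × 0.0312 = 0.003432
  w_4·f_4 = 0.19 × 0.0517 = 0.009823
Marginal: 0.006656 + 0.019 + 0.003432 + 0.009823 = 0.038911
So the posterior for Segment 1 is 0.006656 / 0.038911 ≈ 0.1711.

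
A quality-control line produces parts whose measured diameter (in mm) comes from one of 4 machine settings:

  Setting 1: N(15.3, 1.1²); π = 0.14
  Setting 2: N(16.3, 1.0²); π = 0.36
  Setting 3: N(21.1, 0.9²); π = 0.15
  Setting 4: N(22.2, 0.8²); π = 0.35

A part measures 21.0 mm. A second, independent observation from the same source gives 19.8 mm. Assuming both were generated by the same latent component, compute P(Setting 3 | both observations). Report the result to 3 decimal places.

P(component k | x) = P(Z=k)·f_k(x) / marginal(x), where marginal(x) = Σ_j P(Z=j)·f_j(x).
Since both observations come from the same component, the likelihood for component k is f_k(x₁)·f_k(x₂).
  f_1 = [5.35605e-07] × [8.42251e-05] = 4.51114e-11
  f_2 = [6.36983e-06] × [0.000872683] = 5.55884e-09
  f_3 = [0.440541] × [0.156173] = 0.0688009
  f_4 = [0.161897] × [0.00553981] = 0.000896879
Multiply by the mixture weights:
  P(Z=1)·f_1 = 0.14 × 4.51114e-11 = 6.3156e-12
  P(Z=2)·f_2 = 0.36 × 5.55884e-09 = 2.00118e-09
  P(Z=3)·f_3 = 0.15 × 0.0688009 = 0.0103201
  P(Z=4)·f_4 = 0.35 × 0.000896879 = 0.000313908
Evidence: 6.3156e-12 + 2.00118e-09 + 0.0103201 + 0.000313908 = 0.010634
So the posterior for Setting 3 is 0.0103201 / 0.010634 ≈ 0.970.

0.970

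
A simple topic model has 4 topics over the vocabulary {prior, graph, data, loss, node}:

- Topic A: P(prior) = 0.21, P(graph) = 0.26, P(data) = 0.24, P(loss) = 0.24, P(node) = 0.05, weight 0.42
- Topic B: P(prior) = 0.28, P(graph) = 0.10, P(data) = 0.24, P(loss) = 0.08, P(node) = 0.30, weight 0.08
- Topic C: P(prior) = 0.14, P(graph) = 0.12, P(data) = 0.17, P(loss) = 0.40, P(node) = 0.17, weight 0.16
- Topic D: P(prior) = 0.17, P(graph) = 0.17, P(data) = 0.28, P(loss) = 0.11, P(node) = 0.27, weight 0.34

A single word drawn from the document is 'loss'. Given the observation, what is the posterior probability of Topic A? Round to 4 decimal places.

Apply Bayes' rule: the posterior for each component is proportional to its prior times its likelihood at x.
Categorical probabilities:
  L_A = P(loss | comp) = 0.24
  L_B = P(loss | comp) = 0.08
  L_C = P(loss | comp) = 0.40
  L_D = P(loss | comp) = 0.11
Unnormalised posteriors:
  π_A·L_A = 0.42 × 0.24 = 0.1008
  π_B·L_B = 0.08 × 0.08 = 0.0064
  π_C·L_C = 0.16 × 0.4 = 0.064
  π_D·L_D = 0.34 × 0.11 = 0.0374
Sum: 0.1008 + 0.0064 + 0.064 + 0.0374 = 0.2086
So the posterior for Topic A is 0.1008 / 0.2086 ≈ 0.4832.

0.4832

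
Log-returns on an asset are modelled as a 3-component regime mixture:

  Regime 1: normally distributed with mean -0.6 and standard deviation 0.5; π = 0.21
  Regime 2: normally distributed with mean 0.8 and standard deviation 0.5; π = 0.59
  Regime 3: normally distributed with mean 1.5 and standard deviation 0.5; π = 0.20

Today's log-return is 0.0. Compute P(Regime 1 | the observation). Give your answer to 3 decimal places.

0.381

Posterior ∝ prior × likelihood, so P(k | x) ∝ π_k f_k(x); normalise over all components.
Normal densities:
  f_1 = (1/(0.5·√(2π)))·exp(−(0.0−-0.6)²/(2·0.5²)) = 0.797885·exp(-0.72000) = 0.388372
  f_2 = (1/(0.5·√(2π)))·exp(−(0.0−0.8)²/(2·0.5²)) = 0.797885·exp(-1.28000) = 0.221842
  f_3 = (1/(0.5·√(2π)))·exp(−(0.0−1.5)²/(2·0.5²)) = 0.797885·exp(-4.50000) = 0.0088637
Multiply by the mixture weights:
  π_1·f_1 = 0.21 × 0.388372 = 0.0815581
  π_2·f_2 = 0.59 × 0.221842 = 0.130887
  π_3·f_3 = 0.20 × 0.0088637 = 0.00177274
Normaliser: 0.0815581 + 0.130887 + 0.00177274 = 0.214217
So the posterior for Regime 1 is 0.0815581 / 0.214217 ≈ 0.381.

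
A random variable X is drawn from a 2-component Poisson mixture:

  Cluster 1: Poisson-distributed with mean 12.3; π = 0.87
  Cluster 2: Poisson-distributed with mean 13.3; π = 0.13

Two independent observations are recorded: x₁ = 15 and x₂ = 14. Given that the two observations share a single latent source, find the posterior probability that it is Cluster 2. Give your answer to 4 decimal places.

P(component k | x) = π_k·f_k(x) / marginal(x), where marginal(x) = Σ_j π_j·f_j(x).
Since both observations come from the same component, the likelihood for component k is f_k(x₁)·f_k(x₂).
  L_1 = [e^(−12.3)·12.3^15/15! = 0.0776703] × [0.0947199] = 0.00735692
  L_2 = [e^(−13.3)·13.3^15/15! = 0.0922908] × [0.104087] = 0.00960631
Weight by the priors:
  π_1·L_1 = 0.87 × 0.00735692 = 0.00640052
  π_2·L_2 = 0.13 × 0.00960631 = 0.00124882
Evidence: 0.00640052 + 0.00124882 = 0.00764934
Responsibility of Cluster 2: 0.00124882 / 0.00764934 ≈ 0.1633

0.1633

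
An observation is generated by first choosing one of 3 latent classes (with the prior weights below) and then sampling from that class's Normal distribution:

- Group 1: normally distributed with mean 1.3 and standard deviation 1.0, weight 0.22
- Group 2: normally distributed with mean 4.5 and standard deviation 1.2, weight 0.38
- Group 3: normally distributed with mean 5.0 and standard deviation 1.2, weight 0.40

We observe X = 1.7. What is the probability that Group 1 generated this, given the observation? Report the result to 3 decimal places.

Posterior ∝ prior × likelihood, so P(k | x) ∝ π_k f_k(x); normalise over all components.
Component likelihoods at x = 1.7:
  f_1 = (1/(1.0·√(2π)))·exp(−(1.7−1.3)²/(2·1.0²)) = 0.398942·exp(-0.08000) = 0.36827
  f_2 = (1/(1.2·√(2π)))·exp(−(1.7−4.5)²/(2·1.2²)) = 0.332452·exp(-2.72222) = 0.0218516
  f_3 = (1/(1.2·√(2π)))·exp(−(1.7−5.0)²/(2·1.2²)) = 0.332452·exp(-3.78125) = 0.00757797
Prior × likelihood for each component:
  π_1·f_1 = 0.22 × 0.36827 = 0.0810194
  π_2·f_2 = 0.38 × 0.0218516 = 0.0083036
  π_3·f_3 = 0.40 × 0.00757797 = 0.00303119
Sum: 0.0810194 + 0.0083036 + 0.00303119 = 0.0923542
So the posterior for Group 1 is 0.0810194 / 0.0923542 ≈ 0.877.

0.877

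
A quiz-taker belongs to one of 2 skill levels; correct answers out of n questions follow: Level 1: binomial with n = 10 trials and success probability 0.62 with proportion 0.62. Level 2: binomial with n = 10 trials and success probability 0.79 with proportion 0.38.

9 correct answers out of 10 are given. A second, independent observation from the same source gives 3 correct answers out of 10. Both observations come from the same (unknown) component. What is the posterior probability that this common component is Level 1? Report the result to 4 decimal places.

0.9110

P(component k | x) = P(Z=k)·f_k(x) / marginal(x), where marginal(x) = Σ_j P(Z=j)·f_j(x).
Since both observations come from the same component, the likelihood for component k is f_k(x₁)·f_k(x₂).
  p_1 = [0.0514409] × [0.0327221] = 0.00168326
  p_2 = [0.251688] × [0.00106561] = 0.000268201
Prior × likelihood for each component:
  P(Z=1)·p_1 = 0.62 × 0.00168326 = 0.00104362
  P(Z=2)·p_2 = 0.38 × 0.000268201 = 0.000101916
Normaliser: 0.00104362 + 0.000101916 = 0.00114554
P(Level 1 | x) ≈ 0.9110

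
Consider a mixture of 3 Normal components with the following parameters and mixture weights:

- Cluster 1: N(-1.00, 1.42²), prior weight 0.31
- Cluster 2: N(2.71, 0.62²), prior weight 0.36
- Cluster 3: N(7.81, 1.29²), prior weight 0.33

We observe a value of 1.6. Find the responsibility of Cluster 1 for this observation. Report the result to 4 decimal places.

0.2589

Apply Bayes' rule: the posterior for each component is proportional to its prior times its likelihood at x.
Component likelihoods at x = 1.6:
  L_1 = 0.0525574
  L_2 = 0.12957
  L_3 = 2.87156e-06
Weight by the priors:
  π_1·L_1 = 0.31 × 0.0525574 = 0.0162928
  π_2·L_2 = 0.36 × 0.12957 = 0.0466454
  π_3·L_3 = 0.33 × 2.87156e-06 = 9.47615e-07
Denominator: 0.0162928 + 0.0466454 + 9.47615e-07 = 0.0629391
So the posterior for Cluster 1 is 0.0162928 / 0.0629391 ≈ 0.2589.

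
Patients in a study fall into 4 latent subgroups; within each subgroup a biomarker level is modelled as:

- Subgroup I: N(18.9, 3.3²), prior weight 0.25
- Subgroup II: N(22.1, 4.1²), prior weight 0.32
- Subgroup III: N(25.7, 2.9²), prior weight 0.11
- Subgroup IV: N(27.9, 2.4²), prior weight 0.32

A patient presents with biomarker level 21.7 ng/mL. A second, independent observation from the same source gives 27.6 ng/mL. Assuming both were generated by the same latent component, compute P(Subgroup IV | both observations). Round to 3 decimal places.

0.138

Apply Bayes' rule: the posterior for each component is proportional to its prior times its likelihood at x.
Since both observations come from the same component, the likelihood for component k is f_k(x₁)·f_k(x₂).
  L_I = [(1/(3.3·√(2π)))·exp(−(21.7−18.9)²/(2·3.3²)) = 0.120892·exp(-0.35996) = 0.0843463] × [0.00374225] = 0.000315645
  L_II = [(1/(4.1·√(2π)))·exp(−(21.7−22.1)²/(2·4.1²)) = 0.097303·exp(-0.00476) = 0.096841] × [0.0395699] = 0.00383199
  L_III = [(1/(2.9·√(2π)))·exp(−(21.7−25.7)²/(2·2.9²)) = 0.137566·exp(-0.95125) = 0.0531362] × [0.110994] = 0.00589782
  L_IV = [(1/(2.4·√(2π)))·exp(−(21.7−27.9)²/(2·2.4²)) = 0.166226·exp(-3.33681) = 0.00590939] × [0.164932] = 0.00097465
Weight by the priors:
  P(Z=I)·L_I = 0.25 × 0.000315645 = 7.89113e-05
  P(Z=II)·L_II = 0.32 × 0.00383199 = 0.00122624
  P(Z=III)·L_III = 0.11 × 0.00589782 = 0.00064876
  P(Z=IV)·L_IV = 0.32 × 0.00097465 = 0.000311888
Evidence: 7.89113e-05 + 0.00122624 + 0.00064876 + 0.000311888 = 0.00226579
P(Subgroup IV | data) ≈ 0.138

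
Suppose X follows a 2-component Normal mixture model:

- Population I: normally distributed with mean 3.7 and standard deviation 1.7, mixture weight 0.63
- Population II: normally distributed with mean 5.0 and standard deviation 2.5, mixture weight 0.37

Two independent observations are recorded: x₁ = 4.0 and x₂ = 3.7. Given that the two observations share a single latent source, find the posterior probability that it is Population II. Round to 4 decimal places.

Posterior ∝ prior × likelihood, so P(k | x) ∝ w_k f_k(x); normalise over all components.
Since both observations come from the same component, the likelihood for component k is f_k(x₁)·f_k(x₂).
  L_I = [(1/(1.7·√(2π)))·exp(−(4.0−3.7)²/(2·1.7²)) = 0.234672·exp(-0.01557) = 0.231046] × [0.234672] = 0.0542201
  L_II = [(1/(2.5·√(2π)))·exp(−(4.0−5.0)²/(2·2.5²)) = 0.159577·exp(-0.08000) = 0.147308] × [0.139397] = 0.0205343
Prior × likelihood for each component:
  w_I·L_I = 0.63 × 0.0542201 = 0.0341586
  w_II·L_II = 0.37 × 0.0205343 = 0.00759769
Evidence: 0.0341586 + 0.00759769 = 0.0417563
P(Population II | x₁, x₂) ≈ 0.1820

0.1820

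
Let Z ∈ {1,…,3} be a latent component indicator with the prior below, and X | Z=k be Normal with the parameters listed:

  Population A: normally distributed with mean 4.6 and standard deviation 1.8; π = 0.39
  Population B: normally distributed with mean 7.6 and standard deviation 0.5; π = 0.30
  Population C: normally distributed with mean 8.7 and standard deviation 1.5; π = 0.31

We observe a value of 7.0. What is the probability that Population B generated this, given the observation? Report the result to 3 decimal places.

By Bayes' theorem, P(k | x) = P(Z=k) f_k(x) / Σ_j P(Z=j) f_j(x).
Evaluate each component's likelihood at the observed value:
  p_A = (1/(1.8·√(2π)))·exp(−(7.0−4.6)²/(2·1.8²)) = 0.221635·exp(-0.88889) = 0.0911167
  p_B = (1/(0.5·√(2π)))·exp(−(7.0−7.6)²/(2·0.5²)) = 0.797885·exp(-0.72000) = 0.388372
  p_C = (1/(1.5·√(2π)))·exp(−(7.0−8.7)²/(2·1.5²)) = 0.265962·exp(-0.64222) = 0.139928
Weight by the priors:
  P(Z=A)·p_A = 0.39 × 0.0911167 = 0.0355355
  P(Z=B)·p_B = 0.30 × 0.388372 = 0.116512
  P(Z=C)·p_C = 0.31 × 0.139928 = 0.0433777
Evidence: 0.0355355 + 0.116512 + 0.0433777 = 0.195425
So the posterior for Population B is 0.116512 / 0.195425 ≈ 0.596.

0.596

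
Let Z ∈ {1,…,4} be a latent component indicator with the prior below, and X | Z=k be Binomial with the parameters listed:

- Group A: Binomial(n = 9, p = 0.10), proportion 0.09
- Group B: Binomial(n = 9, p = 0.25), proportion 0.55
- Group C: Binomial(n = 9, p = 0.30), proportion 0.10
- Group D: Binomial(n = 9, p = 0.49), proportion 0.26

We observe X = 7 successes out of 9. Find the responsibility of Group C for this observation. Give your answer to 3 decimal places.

Posterior ∝ prior × likelihood, so P(k | x) ∝ P(Z=k) f_k(x); normalise over all components.
Binomial probabilities:
  L_A = C(9,7)·0.10^7·0.90^2 = 36·1e-07·0.81 = 2.916e-06
  L_B = C(9,7)·0.25^7·0.75^2 = 36·6.10352e-05·0.5625 = 0.00123596
  L_C = C(9,7)·0.30^7·0.70^2 = 36·0.0002187·0.49 = 0.00385787
  L_D = C(9,7)·0.49^7·0.51^2 = 36·0.00678223·0.2601 = 0.0635061
Multiply by the mixture weights:
  P(Z=A)·L_A = 0.09 × 2.916e-06 = 2.6244e-07
  P(Z=B)·L_B = 0.55 × 0.00123596 = 0.000679779
  P(Z=C)·L_C = 0.10 × 0.00385787 = 0.000385787
  P(Z=D)·L_D = 0.26 × 0.0635061 = 0.0165116
Normaliser: 2.6244e-07 + 0.000679779 + 0.000385787 + 0.0165116 = 0.0175774
So the posterior for Group C is 0.000385787 / 0.0175774 ≈ 0.022.

0.022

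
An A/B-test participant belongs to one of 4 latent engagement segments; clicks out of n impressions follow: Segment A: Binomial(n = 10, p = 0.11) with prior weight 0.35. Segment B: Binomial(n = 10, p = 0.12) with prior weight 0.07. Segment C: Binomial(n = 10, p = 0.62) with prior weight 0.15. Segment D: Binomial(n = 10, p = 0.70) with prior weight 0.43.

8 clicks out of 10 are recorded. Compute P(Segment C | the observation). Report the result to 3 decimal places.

0.175

P(component k | x) = π_k·f_k(x) / marginal(x), where marginal(x) = Σ_j π_j·f_j(x).
Evaluate each component's likelihood at the observed value:
  p_A = 7.64072e-07
  p_B = 1.4984e-06
  p_C = 0.141877
  p_D = 0.233474
Weight by the priors:
  π_A·p_A = 0.35 × 7.64072e-07 = 2.67425e-07
  π_B·p_B = 0.07 × 1.4984e-06 = 1.04888e-07
  π_C·p_C = 0.15 × 0.141877 = 0.0212816
  π_D·p_D = 0.43 × 0.233474 = 0.100394
Marginal: 2.67425e-07 + 1.04888e-07 + 0.0212816 + 0.100394 = 0.121676
P(Segment C | x) ≈ 0.175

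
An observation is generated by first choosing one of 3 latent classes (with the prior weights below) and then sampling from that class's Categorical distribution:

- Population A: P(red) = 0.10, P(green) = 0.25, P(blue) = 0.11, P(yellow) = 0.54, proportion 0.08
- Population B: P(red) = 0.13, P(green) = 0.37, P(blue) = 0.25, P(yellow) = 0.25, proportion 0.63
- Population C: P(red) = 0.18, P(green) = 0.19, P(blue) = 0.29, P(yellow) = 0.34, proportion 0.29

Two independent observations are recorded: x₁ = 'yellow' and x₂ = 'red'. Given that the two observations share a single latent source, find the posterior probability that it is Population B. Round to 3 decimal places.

By Bayes' theorem, P(k | x) = π_k f_k(x) / Σ_j π_j f_j(x).
Since both observations come from the same component, the likelihood for component k is f_k(x₁)·f_k(x₂).
  p_A = [0.54] × [0.1] = 0.054
  p_B = [0.25] × [0.13] = 0.0325
  p_C = [0.34] × [0.18] = 0.0612
Prior × likelihood for each component:
  π_A·p_A = 0.08 × 0.054 = 0.00432
  π_B·p_B = 0.63 × 0.0325 = 0.020475
  π_C·p_C = 0.29 × 0.0612 = 0.017748
Evidence: 0.00432 + 0.020475 + 0.017748 = 0.042543
So the posterior for Population B is 0.020475 / 0.042543 ≈ 0.481.

0.481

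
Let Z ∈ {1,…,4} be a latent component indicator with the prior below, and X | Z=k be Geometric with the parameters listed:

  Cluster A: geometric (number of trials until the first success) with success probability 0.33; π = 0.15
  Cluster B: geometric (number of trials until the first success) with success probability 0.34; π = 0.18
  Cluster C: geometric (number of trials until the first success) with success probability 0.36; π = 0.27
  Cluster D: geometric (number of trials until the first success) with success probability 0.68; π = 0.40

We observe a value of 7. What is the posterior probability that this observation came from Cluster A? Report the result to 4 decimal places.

The responsibility of component k is P(Z=k) f_k(x) divided by Σ_j P(Z=j) f_j(x).
Component likelihoods at x = 7:
  L_A = 0.33·(1−0.33)^6 = 0.33·0.0904584 = 0.0298513
  L_B = 0.34·(1−0.34)^6 = 0.34·0.082654 = 0.0281023
  L_C = 0.36·(1−0.36)^6 = 0.36·0.0687195 = 0.024739
  L_D = 0.68·(1−0.68)^6 = 0.68·0.00107374 = 0.000730144
Unnormalised posteriors:
  P(Z=A)·L_A = 0.15 × 0.0298513 = 0.00447769
  P(Z=B)·L_B = 0.18 × 0.0281023 = 0.00505842
  P(Z=C)·L_C = 0.27 × 0.024739 = 0.00667953
  P(Z=D)·L_D = 0.40 × 0.000730144 = 0.000292058
Denominator: 0.00447769 + 0.00505842 + 0.00667953 + 0.000292058 = 0.0165077
Responsibility of Cluster A: 0.00447769 / 0.0165077 ≈ 0.2712

0.2712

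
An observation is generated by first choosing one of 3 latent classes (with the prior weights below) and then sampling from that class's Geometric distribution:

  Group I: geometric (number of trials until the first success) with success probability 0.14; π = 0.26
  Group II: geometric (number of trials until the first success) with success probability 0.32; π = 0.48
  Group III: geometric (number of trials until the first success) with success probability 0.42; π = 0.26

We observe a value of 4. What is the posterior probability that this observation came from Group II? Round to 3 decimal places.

0.521

P(component k | x) = w_k·f_k(x) / marginal(x), where marginal(x) = Σ_j w_j·f_j(x).
Component likelihoods at x = 4:
  p_I = 0.0890478
  p_II = 0.100618
  p_III = 0.081947
Unnormalised posteriors:
  w_I·p_I = 0.26 × 0.0890478 = 0.0231524
  w_II·p_II = 0.48 × 0.100618 = 0.0482968
  w_III·p_III = 0.26 × 0.081947 = 0.0213062
Sum: 0.0231524 + 0.0482968 + 0.0213062 = 0.0927554
Responsibility of Group II: 0.0482968 / 0.0927554 ≈ 0.521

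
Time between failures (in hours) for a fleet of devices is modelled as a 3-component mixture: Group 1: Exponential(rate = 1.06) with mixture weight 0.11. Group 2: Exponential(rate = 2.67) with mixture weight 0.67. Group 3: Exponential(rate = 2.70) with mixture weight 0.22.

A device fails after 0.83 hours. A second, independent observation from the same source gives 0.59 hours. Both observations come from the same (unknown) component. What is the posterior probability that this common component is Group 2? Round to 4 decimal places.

The responsibility of component k is π_k f_k(x) divided by Σ_j π_j f_j(x).
Since both observations come from the same component, the likelihood for component k is f_k(x₁)·f_k(x₂).
  p_1 = [0.439758] × [0.56715] = 0.249409
  p_2 = [0.291119] × [0.552544] = 0.160856
  p_3 = [0.287151] × [0.54895] = 0.157631
Weight by the priors:
  π_1·p_1 = 0.11 × 0.249409 = 0.027435
  π_2·p_2 = 0.67 × 0.160856 = 0.107774
  π_3·p_3 = 0.22 × 0.157631 = 0.0346789
Sum: 0.027435 + 0.107774 + 0.0346789 = 0.169888
Responsibility of Group 2: 0.107774 / 0.169888 ≈ 0.6344

0.6344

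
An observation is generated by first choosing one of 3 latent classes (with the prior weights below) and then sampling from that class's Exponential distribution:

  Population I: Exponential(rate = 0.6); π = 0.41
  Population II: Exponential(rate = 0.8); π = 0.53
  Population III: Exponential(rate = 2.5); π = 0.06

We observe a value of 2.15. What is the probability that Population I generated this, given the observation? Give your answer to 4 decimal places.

0.4692

Posterior ∝ prior × likelihood, so P(k | x) ∝ P(Z=k) f_k(x); normalise over all components.
Evaluate each component's likelihood at the observed value:
  L_I = 0.165162
  L_II = 0.143253
  L_III = 0.0115773
Weight by the priors:
  P(Z=I)·L_I = 0.41 × 0.165162 = 0.0677166
  P(Z=II)·L_II = 0.53 × 0.143253 = 0.075924
  P(Z=III)·L_III = 0.06 × 0.0115773 = 0.000694638
Marginal: 0.0677166 + 0.075924 + 0.000694638 = 0.144335
Responsibility of Population I: 0.0677166 / 0.144335 ≈ 0.4692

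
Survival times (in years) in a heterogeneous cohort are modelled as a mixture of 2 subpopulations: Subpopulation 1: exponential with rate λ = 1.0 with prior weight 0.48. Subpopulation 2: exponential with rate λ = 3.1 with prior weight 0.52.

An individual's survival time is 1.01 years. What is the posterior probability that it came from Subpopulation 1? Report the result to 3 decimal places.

0.713

The responsibility of component k is π_k f_k(x) divided by Σ_j π_j f_j(x).
Exponential densities:
  L_1 = 0.364219
  L_2 = 0.13539
Multiply by the mixture weights:
  π_1·L_1 = 0.48 × 0.364219 = 0.174825
  π_2·L_2 = 0.52 × 0.13539 = 0.0704027
Denominator: 0.174825 + 0.0704027 = 0.245228
Responsibility of Subpopulation 1: 0.174825 / 0.245228 ≈ 0.713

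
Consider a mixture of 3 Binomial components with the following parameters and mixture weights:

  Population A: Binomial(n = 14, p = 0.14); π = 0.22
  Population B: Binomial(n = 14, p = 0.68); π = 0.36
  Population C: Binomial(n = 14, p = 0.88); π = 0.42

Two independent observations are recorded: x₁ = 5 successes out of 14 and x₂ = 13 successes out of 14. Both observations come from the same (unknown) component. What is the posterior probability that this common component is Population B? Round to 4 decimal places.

The responsibility of component k is P(Z=k) f_k(x) divided by Σ_j P(Z=j) f_j(x).
Since both observations come from the same component, the likelihood for component k is f_k(x₁)·f_k(x₂).
  f_A = [C(14,5)·0.14^5·0.86^9 = 2002·5.37824e-05·0.257327 = 0.0277071] × [9.55633e-11] = 2.64778e-12
  f_B = [C(14,5)·0.68^5·0.32^9 = 2002·0.145393·3.51844e-05 = 0.0102414] × [0.0297779] = 0.000304967
  f_C = [C(14,5)·0.88^5·0.12^9 = 2002·0.527732·5.15978e-09 = 5.45141e-06] × [0.318848] = 1.73817e-06
Multiply by the mixture weights:
  P(Z=A)·f_A = 0.22 × 2.64778e-12 = 5.82511e-13
  P(Z=B)·f_B = 0.36 × 0.000304967 = 0.000109788
  P(Z=C)·f_C = 0.42 × 1.73817e-06 = 7.30032e-07
Denominator: 5.82511e-13 + 0.000109788 + 7.30032e-07 = 0.000110518
So the posterior for Population B is 0.000109788 / 0.000110518 ≈ 0.9934.

0.9934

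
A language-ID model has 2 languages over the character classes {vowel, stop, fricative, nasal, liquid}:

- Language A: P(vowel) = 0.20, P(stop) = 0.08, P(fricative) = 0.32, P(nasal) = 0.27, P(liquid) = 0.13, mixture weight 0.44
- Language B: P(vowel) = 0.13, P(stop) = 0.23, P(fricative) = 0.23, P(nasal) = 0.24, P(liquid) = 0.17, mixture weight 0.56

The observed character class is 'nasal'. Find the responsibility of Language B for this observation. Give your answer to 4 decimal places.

0.5308

Posterior ∝ prior × likelihood, so P(k | x) ∝ π_k f_k(x); normalise over all components.
Evaluate each component's likelihood at the observed value:
  f_A = P(nasal | comp) = 0.27
  f_B = P(nasal | comp) = 0.24
Prior × likelihood for each component:
  π_A·f_A = 0.44 × 0.27 = 0.1188
  π_B·f_B = 0.56 × 0.24 = 0.1344
Sum: 0.1188 + 0.1344 = 0.2532
P(Language B | data) = 0.1344 / 0.2532 ≈ 0.5308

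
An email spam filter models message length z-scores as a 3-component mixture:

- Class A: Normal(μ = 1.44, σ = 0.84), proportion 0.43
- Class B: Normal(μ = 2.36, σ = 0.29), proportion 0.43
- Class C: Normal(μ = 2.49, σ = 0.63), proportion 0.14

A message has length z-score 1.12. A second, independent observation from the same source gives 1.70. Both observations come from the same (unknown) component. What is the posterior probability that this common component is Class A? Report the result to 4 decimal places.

The responsibility of component k is π_k f_k(x) divided by Σ_j π_j f_j(x).
Since both observations come from the same component, the likelihood for component k is f_k(x₁)·f_k(x₂).
  f_A = [0.44169] × [0.452717] = 0.199961
  f_B = [0.00014737] × [0.103226] = 1.52124e-05
  f_C = [0.0595254] × [0.288482] = 0.017172
Prior × likelihood for each component:
  π_A·f_A = 0.43 × 0.199961 = 0.085983
  π_B·f_B = 0.43 × 1.52124e-05 = 6.54133e-06
  π_C·f_C = 0.14 × 0.017172 = 0.00240408
Normaliser: 0.085983 + 6.54133e-06 + 0.00240408 = 0.0883937
Responsibility of Class A: 0.085983 / 0.0883937 ≈ 0.9727

0.9727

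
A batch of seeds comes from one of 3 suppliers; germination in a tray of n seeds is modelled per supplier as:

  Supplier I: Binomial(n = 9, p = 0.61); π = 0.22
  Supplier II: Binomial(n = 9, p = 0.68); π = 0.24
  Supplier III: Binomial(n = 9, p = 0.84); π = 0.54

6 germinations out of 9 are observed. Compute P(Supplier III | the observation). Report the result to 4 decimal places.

0.3489

Posterior ∝ prior × likelihood, so P(k | x) ∝ π_k f_k(x); normalise over all components.
Evaluate each component's likelihood at the observed value:
  f_I = C(9,6)·0.61^6·0.39^3 = 84·0.0515204·0.059319 = 0.256716
  f_II = C(9,6)·0.68^6·0.32^3 = 84·0.0988675·0.032768 = 0.272134
  f_III = C(9,6)·0.84^6·0.16^3 = 84·0.351298·0.004096 = 0.120869
Prior × likelihood for each component:
  π_I·f_I = 0.22 × 0.256716 = 0.0564774
  π_II·f_II = 0.24 × 0.272134 = 0.0653121
  π_III·f_III = 0.54 × 0.120869 = 0.0652693
Denominator: 0.0564774 + 0.0653121 + 0.0652693 = 0.187059
So the posterior for Supplier III is 0.0652693 / 0.187059 ≈ 0.3489.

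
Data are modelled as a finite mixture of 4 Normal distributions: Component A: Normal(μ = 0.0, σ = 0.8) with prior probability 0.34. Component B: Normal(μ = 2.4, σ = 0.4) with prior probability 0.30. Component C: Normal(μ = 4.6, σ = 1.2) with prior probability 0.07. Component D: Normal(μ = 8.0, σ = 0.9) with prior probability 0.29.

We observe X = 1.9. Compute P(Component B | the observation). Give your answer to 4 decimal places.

0.9197

P(component k | x) = π_k·f_k(x) / marginal(x), where marginal(x) = Σ_j π_j·f_j(x).
Normal densities:
  L_A = 0.0297149
  L_B = 0.456623
  L_C = 0.0264497
  L_D = 4.69136e-11
Prior × likelihood for each component:
  π_A·L_A = 0.34 × 0.0297149 = 0.0101031
  π_B·L_B = 0.30 × 0.456623 = 0.136987
  π_C·L_C = 0.07 × 0.0264497 = 0.00185148
  π_D·L_D = 0.29 × 4.69136e-11 = 1.36049e-11
Marginal: 0.0101031 + 0.136987 + 0.00185148 + 1.36049e-11 = 0.148941
Responsibility of Component B: 0.136987 / 0.148941 ≈ 0.9197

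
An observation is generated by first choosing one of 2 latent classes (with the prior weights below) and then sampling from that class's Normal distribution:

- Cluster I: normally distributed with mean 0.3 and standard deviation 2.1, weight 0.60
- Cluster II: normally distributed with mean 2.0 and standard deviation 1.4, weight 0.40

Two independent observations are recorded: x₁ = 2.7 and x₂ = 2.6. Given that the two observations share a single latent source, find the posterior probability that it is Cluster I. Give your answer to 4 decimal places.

0.1913

P(component k | x) = w_k·f_k(x) / marginal(x), where marginal(x) = Σ_j w_j·f_j(x).
Since both observations come from the same component, the likelihood for component k is f_k(x₁)·f_k(x₂).
  p_I = [(1/(2.1·√(2π)))·exp(−(2.7−0.3)²/(2·2.1²)) = 0.189973·exp(-0.65306) = 0.0988712] × [0.104283] = 0.0103106
  p_II = [(1/(1.4·√(2π)))·exp(−(2.7−2.0)²/(2·1.4²)) = 0.284959·exp(-0.12500) = 0.251475] × [0.259955] = 0.0653722
Unnormalised posteriors:
  w_I·p_I = 0.60 × 0.0103106 = 0.00618634
  w_II·p_II = 0.40 × 0.0653722 = 0.0261489
Evidence: 0.00618634 + 0.0261489 = 0.0323352
So the posterior for Cluster I is 0.00618634 / 0.0323352 ≈ 0.1913.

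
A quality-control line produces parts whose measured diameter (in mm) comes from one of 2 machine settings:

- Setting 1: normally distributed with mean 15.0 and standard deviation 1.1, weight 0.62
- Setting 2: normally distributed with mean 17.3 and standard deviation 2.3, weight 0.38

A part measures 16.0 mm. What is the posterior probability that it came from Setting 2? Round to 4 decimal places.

0.2742

By Bayes' theorem, P(k | x) = P(Z=k) f_k(x) / Σ_j P(Z=j) f_j(x).
Component likelihoods at x = 16.0 mm:
  p_1 = 0.239915
  p_2 = 0.147846
Weight by the priors:
  P(Z=1)·p_1 = 0.62 × 0.239915 = 0.148747
  P(Z=2)·p_2 = 0.38 × 0.147846 = 0.0561815
Sum: 0.148747 + 0.0561815 = 0.204929
Responsibility of Setting 2: 0.0561815 / 0.204929 ≈ 0.2742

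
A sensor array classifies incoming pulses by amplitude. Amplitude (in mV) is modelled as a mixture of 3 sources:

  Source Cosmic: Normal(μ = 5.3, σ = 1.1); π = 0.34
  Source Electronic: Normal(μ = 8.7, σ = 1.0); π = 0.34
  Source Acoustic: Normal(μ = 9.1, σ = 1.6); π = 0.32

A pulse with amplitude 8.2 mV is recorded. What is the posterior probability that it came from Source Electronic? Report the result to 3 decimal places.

0.625

By Bayes' theorem, P(k | x) = w_k f_k(x) / Σ_j w_j f_j(x).
Component likelihoods at x = 8.2 mV:
  p_Cosmic = (1/(1.1·√(2π)))·exp(−(8.2−5.3)²/(2·1.1²)) = 0.362675·exp(-3.47521) = 0.0112268
  p_Electronic = (1/(1.0·√(2π)))·exp(−(8.2−8.7)²/(2·1.0²)) = 0.398942·exp(-0.12500) = 0.352065
  p_Acoustic = (1/(1.6·√(2π)))·exp(−(8.2−9.1)²/(2·1.6²)) = 0.249339·exp(-0.15820) = 0.212855
Prior × likelihood for each component:
  w_Cosmic·p_Cosmic = 0.34 × 0.0112268 = 0.0038171
  w_Electronic·p_Electronic = 0.34 × 0.352065 = 0.119702
  w_Acoustic·p_Acoustic = 0.32 × 0.212855 = 0.0681135
Sum: 0.0038171 + 0.119702 + 0.0681135 = 0.191633
Responsibility of Source Electronic: 0.119702 / 0.191633 ≈ 0.625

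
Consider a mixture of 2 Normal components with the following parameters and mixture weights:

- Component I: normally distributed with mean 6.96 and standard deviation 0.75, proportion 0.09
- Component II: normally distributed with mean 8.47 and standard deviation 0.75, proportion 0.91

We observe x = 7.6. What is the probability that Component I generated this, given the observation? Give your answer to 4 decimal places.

0.1187

P(component k | x) = P(Z=k)·f_k(x) / marginal(x), where marginal(x) = Σ_j P(Z=j)·f_j(x).
Normal densities:
  L_I = (1/(0.75·√(2π)))·exp(−(7.6−6.96)²/(2·0.75²)) = 0.531923·exp(-0.36409) = 0.369596
  L_II = (1/(0.75·√(2π)))·exp(−(7.6−8.47)²/(2·0.75²)) = 0.531923·exp(-0.67280) = 0.271429
Weight by the priors:
  P(Z=I)·L_I = 0.09 × 0.369596 = 0.0332636
  P(Z=II)·L_II = 0.91 × 0.271429 = 0.247
Denominator: 0.0332636 + 0.247 = 0.280264
Responsibility of Component I: 0.0332636 / 0.280264 ≈ 0.1187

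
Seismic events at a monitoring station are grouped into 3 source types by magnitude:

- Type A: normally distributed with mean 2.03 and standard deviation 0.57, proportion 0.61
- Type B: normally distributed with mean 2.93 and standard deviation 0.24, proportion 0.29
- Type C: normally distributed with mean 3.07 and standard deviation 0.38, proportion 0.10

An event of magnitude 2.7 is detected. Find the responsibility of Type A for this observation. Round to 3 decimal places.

The responsibility of component k is π_k f_k(x) divided by Σ_j π_j f_j(x).
Normal densities:
  p_A = (1/(0.57·√(2π)))·exp(−(2.7−2.03)²/(2·0.57²)) = 0.699899·exp(-0.69083) = 0.350762
  p_B = (1/(0.24·√(2π)))·exp(−(2.7−2.93)²/(2·0.24²)) = 1.662260·exp(-0.45920) = 1.0502
  p_C = (1/(0.38·√(2π)))·exp(−(2.7−3.07)²/(2·0.38²)) = 1.049848·exp(-0.47403) = 0.653518
Prior × likelihood for each component:
  π_A·p_A = 0.61 × 0.350762 = 0.213965
  π_B·p_B = 0.29 × 1.0502 = 0.304557
  π_C·p_C = 0.10 × 0.653518 = 0.0653518
Marginal: 0.213965 + 0.304557 + 0.0653518 = 0.583873
P(Type A | 2.7) ≈ 0.366

0.366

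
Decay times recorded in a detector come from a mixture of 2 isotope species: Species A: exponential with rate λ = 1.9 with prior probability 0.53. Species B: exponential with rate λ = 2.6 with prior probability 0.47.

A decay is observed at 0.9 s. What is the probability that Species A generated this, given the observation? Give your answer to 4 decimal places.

Posterior ∝ prior × likelihood, so P(k | x) ∝ π_k f_k(x); normalise over all components.
Evaluate each component's likelihood at the observed value:
  p_A = 1.9·e^(−1.9·0.9) = 1.9·e^(−1.7100) = 0.343645
  p_B = 2.6·e^(−2.6·0.9) = 2.6·e^(−2.3400) = 0.250452
Unnormalised posteriors:
  π_A·p_A = 0.53 × 0.343645 = 0.182132
  π_B·p_B = 0.47 × 0.250452 = 0.117712
Marginal: 0.182132 + 0.117712 = 0.299844
Responsibility of Species A: 0.182132 / 0.299844 ≈ 0.6074

0.6074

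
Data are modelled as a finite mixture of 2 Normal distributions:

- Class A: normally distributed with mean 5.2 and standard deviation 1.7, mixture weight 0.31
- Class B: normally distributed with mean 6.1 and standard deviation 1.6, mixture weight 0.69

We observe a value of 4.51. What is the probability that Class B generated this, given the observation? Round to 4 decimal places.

P(component k | x) = P(Z=k)·f_k(x) / marginal(x), where marginal(x) = Σ_j P(Z=j)·f_j(x).
Normal densities:
  p_A = 0.216117
  p_B = 0.152177
Unnormalised posteriors:
  P(Z=A)·p_A = 0.31 × 0.216117 = 0.0669962
  P(Z=B)·p_B = 0.69 × 0.152177 = 0.105002
Marginal: 0.0669962 + 0.105002 = 0.171998
Responsibility of Class B: 0.105002 / 0.171998 ≈ 0.6105

0.6105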